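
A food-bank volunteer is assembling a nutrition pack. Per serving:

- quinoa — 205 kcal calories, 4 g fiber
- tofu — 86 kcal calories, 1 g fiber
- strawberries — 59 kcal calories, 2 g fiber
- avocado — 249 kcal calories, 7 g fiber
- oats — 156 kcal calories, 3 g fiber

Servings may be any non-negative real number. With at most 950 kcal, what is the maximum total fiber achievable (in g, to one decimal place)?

32.2 g

Fiber per kcal: strawberries 0.0339, avocado 0.02811, quinoa 0.01951, oats 0.01923, tofu 0.01163.
With no serving limits, spend the whole calories allowance on strawberries: 950 kcal / 59 kcal × 2 g = 32.2 g.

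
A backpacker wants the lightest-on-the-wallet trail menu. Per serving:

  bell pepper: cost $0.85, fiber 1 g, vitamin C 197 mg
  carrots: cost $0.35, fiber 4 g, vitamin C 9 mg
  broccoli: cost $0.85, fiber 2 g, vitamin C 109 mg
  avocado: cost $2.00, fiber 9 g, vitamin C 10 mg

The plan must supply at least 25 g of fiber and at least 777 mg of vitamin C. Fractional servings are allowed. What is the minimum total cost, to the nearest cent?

$5.01

An LP optimum is at a vertex; with two nutrient constraints at most two foods are used. Check each candidate.
bell pepper only: max(25/1, 777/197) = 25 servings → $21.25.
carrots only: max(25/4, 777/9) = 86.33 servings → $30.22.
broccoli only: max(25/2, 777/109) = 12.5 servings → $10.62.
avocado only: max(25/9, 777/10) = 77.7 servings → $155.40.
bell pepper + carrots with both tight: 3.701 servings and 5.325 servings → $5.01.
bell pepper + broccoli: the both-tight solution has a negative serving — not a feasible corner.
bell pepper + avocado with both tight: 3.825 servings and 2.353 servings → $7.96.
carrots + broccoli with both tight: 2.801 servings and 6.897 servings → $6.84.
carrots + avocado: intersection lies outside the first quadrant.
broccoli + avocado with both tight: 7.017 servings and 1.219 servings → $8.40.
Cheapest feasible corner: $5.01.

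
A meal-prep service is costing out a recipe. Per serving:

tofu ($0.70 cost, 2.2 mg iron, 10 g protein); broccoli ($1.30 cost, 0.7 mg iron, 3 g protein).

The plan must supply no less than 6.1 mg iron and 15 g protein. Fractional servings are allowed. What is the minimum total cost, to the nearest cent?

An LP optimum is at a vertex; with two nutrient constraints at most two foods are used. Check each candidate.
tofu only: max(6.1/2.2, 15/10) = 2.773 servings → $1.94.
broccoli only: max(6.1/0.7, 15/3) = 8.714 servings → $11.33.
tofu + broccoli: the both-tight solution has a negative serving — not a feasible corner.
The minimum over all feasible corners is $1.94.

$1.94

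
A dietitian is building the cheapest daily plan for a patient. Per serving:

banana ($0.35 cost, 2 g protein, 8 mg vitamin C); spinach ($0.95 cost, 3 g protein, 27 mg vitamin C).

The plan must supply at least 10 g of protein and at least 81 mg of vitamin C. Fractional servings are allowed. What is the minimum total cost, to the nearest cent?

At the optimum either one food covers both requirements or two foods hit both targets exactly; no other combination can be cheaper.
banana only: max(10/2, 81/8) = 10.12 servings → $3.54.
spinach only: max(10/3, 81/27) = 3.333 servings → $3.17.
banana + spinach with both tight: 0.9 servings and 2.733 servings → $2.91.
So the least-cost plan costs $2.91.

$2.91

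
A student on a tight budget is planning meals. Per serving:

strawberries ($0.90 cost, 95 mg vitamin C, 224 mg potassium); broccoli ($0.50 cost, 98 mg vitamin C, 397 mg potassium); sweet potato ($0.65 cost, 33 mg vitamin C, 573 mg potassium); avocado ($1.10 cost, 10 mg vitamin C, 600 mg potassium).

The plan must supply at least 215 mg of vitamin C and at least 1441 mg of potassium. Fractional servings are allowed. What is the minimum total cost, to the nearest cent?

$1.72

This is a tiny linear program; its minimum lies at a vertex of the feasible set. List the vertices and price them.
strawberries only: max(215/95, 1441/224) = 6.433 servings → $5.79.
broccoli only: max(215/98, 1441/397) = 3.63 servings → $1.81.
sweet potato only: max(215/33, 1441/573) = 6.515 servings → $4.23.
avocado only: max(215/10, 1441/600) = 21.5 servings → $23.65.
strawberries + broccoli with both targets exact would need a negative amount; discard.
strawberries + sweet potato with both tight: 1.608 servings and 1.886 servings → $2.67.
strawberries + avocado with both tight: 2.093 servings and 1.62 servings → $3.67.
broccoli + sweet potato with both tight: 1.757 servings and 1.298 servings → $1.72.
broccoli + avocado with both tight: 2.09 servings and 1.019 servings → $2.17.
sweet potato + avocado: intersection lies outside the first quadrant.
Cheapest feasible corner: $1.72.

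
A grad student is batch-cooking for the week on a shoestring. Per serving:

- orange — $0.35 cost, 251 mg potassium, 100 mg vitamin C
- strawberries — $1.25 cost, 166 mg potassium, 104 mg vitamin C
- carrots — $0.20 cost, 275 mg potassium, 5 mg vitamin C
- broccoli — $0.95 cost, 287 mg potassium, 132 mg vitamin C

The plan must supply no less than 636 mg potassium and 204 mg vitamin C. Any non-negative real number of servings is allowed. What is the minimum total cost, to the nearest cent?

$0.80

Check every corner: each single food scaled to meet both minima, and each pair solved so both constraints bind.
orange only: max(636/251, 204/100) = 2.534 servings → $0.89.
strawberries only: max(636/166, 204/104) = 3.831 servings → $4.79.
carrots only: max(636/275, 204/5) = 40.8 servings → $8.16.
broccoli only: max(636/287, 204/132) = 2.216 servings → $2.11.
orange + strawberries with both targets exact would need a negative amount; discard.
orange + carrots with both tight: 2.016 servings and 0.4723 servings → $0.80.
orange + broccoli: intersection lies outside the first quadrant.
strawberries + carrots with both tight: 1.906 servings and 1.162 servings → $2.61.
strawberries + broccoli: intersection lies outside the first quadrant.
carrots + broccoli with both tight: 0.7286 servings and 1.518 servings → $1.59.
Cheapest feasible corner: $0.80.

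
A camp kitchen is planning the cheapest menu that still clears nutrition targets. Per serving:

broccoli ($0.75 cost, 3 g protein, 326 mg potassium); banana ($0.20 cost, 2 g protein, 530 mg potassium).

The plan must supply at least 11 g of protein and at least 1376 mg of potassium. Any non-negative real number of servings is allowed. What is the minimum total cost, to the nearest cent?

$1.10

Compare the cost at each extreme point of the feasible region.
broccoli only: max(11/3, 1376/326) = 4.221 servings → $3.17.
banana only: max(11/2, 1376/530) = 5.5 servings → $1.10.
broccoli + banana with both tight: 3.281 servings and 0.5778 servings → $2.58.
Cheapest feasible corner: $1.10.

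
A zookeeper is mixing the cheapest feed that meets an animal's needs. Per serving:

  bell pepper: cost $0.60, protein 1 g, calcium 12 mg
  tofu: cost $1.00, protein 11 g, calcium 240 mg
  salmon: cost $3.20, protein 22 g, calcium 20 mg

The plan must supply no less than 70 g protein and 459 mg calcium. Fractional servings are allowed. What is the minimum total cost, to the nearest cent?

Compare the cost at each extreme point of the feasible region.
bell pepper only: max(70/1, 459/12) = 70 servings → $42.00.
tofu only: max(70/11, 459/240) = 6.364 servings → $6.36.
salmon only: max(70/22, 459/20) = 22.95 servings → $73.44.
bell pepper + tofu: the both-tight solution has a negative serving — not a feasible corner.
bell pepper + salmon with both tight: 35.65 servings and 1.561 servings → $26.39.
tofu + salmon with both tight: 1.719 servings and 2.322 servings → $9.15.
So the least-cost plan costs $6.36.

$6.36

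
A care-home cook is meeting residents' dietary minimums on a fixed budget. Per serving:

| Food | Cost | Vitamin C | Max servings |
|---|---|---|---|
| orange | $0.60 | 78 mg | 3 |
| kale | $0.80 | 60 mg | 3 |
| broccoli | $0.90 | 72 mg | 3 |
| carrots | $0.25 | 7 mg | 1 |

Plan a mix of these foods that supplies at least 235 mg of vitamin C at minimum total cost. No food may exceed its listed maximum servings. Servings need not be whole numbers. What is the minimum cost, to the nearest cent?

$1.81

Cost per mg of vitamin C: orange $0.0077, broccoli $0.0125, kale $0.0133, carrots $0.0357.
Take 3 servings of orange: +234.0 mg vitamin C for $1.80 (total $1.80, still need 1.0 mg).
Take 0.01389 servings of broccoli: +1.0 mg vitamin C for $0.01 (total $1.81, still need 0.0 mg).
Filling from the cheapest source first is optimal under one linear minimum: $1.81.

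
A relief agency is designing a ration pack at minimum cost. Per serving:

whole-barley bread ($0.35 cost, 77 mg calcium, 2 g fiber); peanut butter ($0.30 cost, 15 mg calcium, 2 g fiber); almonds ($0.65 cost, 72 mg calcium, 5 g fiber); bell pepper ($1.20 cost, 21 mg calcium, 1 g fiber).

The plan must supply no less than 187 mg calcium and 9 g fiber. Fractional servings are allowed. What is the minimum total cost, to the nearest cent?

whole-barley bread only: max(187/77, 9/2) = 4.5 servings → $1.57.
peanut butter only: max(187/15, 9/2) = 12.47 servings → $3.74.
almonds only: max(187/72, 9/5) = 2.597 servings → $1.69.
bell pepper only: max(187/21, 9/1) = 9 servings → $10.80.
whole-barley bread + peanut butter with both tight: 1.927 servings and 2.573 servings → $1.45.
whole-barley bread + almonds with both tight: 1.191 servings and 1.324 servings → $1.28.
whole-barley bread + bell pepper: intersection lies outside the first quadrant.
peanut butter + almonds: the both-tight solution has a negative serving — not a feasible corner.
peanut butter + bell pepper with both tight: 0.07407 servings and 8.852 servings → $10.64.
almonds + bell pepper with both tight: 0.06061 servings and 8.697 servings → $10.48.
The minimum over all feasible corners is $1.28.

$1.28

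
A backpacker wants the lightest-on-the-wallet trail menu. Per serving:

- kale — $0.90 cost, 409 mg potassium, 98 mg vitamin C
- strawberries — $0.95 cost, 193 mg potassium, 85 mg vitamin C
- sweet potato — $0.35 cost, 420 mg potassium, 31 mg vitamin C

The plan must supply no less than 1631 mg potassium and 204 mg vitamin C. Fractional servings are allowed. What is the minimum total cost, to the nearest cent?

At the optimum either one food covers both requirements or two foods hit both targets exactly; no other combination can be cheaper.
kale only: max(1631/409, 204/98) = 3.988 servings → $3.59.
strawberries only: max(1631/193, 204/85) = 8.451 servings → $8.03.
sweet potato only: max(1631/420, 204/31) = 6.581 servings → $2.30.
kale + strawberries: the both-tight solution has a negative serving — not a feasible corner.
kale + sweet potato with both tight: 1.233 servings and 2.683 servings → $2.05.
strawberries + sweet potato with both tight: 1.182 servings and 3.34 servings → $2.29.
So the least-cost plan costs $2.05.

$2.05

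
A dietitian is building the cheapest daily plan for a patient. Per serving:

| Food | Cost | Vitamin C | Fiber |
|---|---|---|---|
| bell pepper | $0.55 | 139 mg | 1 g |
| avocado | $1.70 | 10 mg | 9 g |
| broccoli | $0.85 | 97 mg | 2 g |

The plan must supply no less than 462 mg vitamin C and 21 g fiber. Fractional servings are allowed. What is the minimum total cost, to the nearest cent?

bell pepper only: max(462/139, 21/1) = 21 servings → $11.55.
avocado only: max(462/10, 21/9) = 46.2 servings → $78.54.
broccoli only: max(462/97, 21/2) = 10.5 servings → $8.93.
bell pepper + avocado with both tight: 3.181 servings and 1.98 servings → $5.12.
bell pepper + broccoli: intersection lies outside the first quadrant.
avocado + broccoli with both tight: 1.305 servings and 4.628 servings → $6.15.
The minimum over all feasible corners is $5.12.

$5.12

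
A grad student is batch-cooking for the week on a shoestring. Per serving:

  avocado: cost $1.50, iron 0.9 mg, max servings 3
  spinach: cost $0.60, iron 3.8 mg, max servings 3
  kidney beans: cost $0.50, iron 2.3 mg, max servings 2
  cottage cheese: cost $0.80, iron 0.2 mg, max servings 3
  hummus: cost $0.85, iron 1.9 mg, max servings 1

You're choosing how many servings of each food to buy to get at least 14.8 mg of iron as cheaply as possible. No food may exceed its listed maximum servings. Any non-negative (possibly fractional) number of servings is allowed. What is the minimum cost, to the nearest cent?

$2.54

Cost per mg of iron: spinach $0.1579, kidney beans $0.2174, hummus $0.4474, avocado $1.6667, cottage cheese $4.0000.
Take 3 servings of spinach: +11.4 mg iron for $1.80 (total $1.80, still need 3.4 mg).
Take 1.478 servings of kidney beans: +3.4 mg iron for $0.74 (total $2.54, still need 0.0 mg).
Filling from the cheapest source first is optimal under one linear minimum: $2.54.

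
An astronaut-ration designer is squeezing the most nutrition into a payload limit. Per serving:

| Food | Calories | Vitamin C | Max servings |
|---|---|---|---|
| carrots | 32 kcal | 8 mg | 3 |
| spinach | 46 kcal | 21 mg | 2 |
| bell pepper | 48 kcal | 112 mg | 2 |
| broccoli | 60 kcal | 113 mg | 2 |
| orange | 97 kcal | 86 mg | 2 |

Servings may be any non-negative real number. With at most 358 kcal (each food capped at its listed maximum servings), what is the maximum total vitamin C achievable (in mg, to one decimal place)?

Vitamin C per kcal: bell pepper 2.333, broccoli 1.883, orange 0.8866, spinach 0.4565, carrots 0.25.
Take 2 servings of bell pepper: uses 96 kcal, +224.0 mg vitamin C (running total 224.0 mg).
Take 2 servings of broccoli: uses 120 kcal, +226.0 mg vitamin C (running total 450.0 mg).
Take 1.464 servings of orange: uses 142 kcal, +125.9 mg vitamin C (running total 575.9 mg).
Greedy by best ratio exhausts the calories allowance optimally: 575.9 mg.

575.9 mg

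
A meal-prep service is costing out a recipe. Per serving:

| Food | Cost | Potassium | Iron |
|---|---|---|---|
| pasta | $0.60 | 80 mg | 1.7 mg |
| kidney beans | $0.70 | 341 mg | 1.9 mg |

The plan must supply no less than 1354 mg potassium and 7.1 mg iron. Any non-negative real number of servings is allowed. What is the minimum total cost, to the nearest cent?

$2.78

This is a tiny linear program; its minimum lies at a vertex of the feasible set. List the vertices and price them.
pasta only: max(1354/80, 7.1/1.7) = 16.93 servings → $10.15.
kidney beans only: max(1354/341, 7.1/1.9) = 3.971 servings → $2.78.
pasta + kidney beans: the both-tight solution has a negative serving — not a feasible corner.
So the least-cost plan costs $2.78.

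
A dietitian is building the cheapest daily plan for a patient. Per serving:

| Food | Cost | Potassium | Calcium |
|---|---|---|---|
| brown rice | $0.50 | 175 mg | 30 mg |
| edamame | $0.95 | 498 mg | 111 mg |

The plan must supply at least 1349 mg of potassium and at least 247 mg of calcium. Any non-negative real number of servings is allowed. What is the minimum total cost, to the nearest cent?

$2.57

An LP optimum is at a vertex; with two nutrient constraints at most two foods are used. Check each candidate.
brown rice only: max(1349/175, 247/30) = 8.233 servings → $4.12.
edamame only: max(1349/498, 247/111) = 2.709 servings → $2.57.
brown rice + edamame with both tight: 5.961 servings and 0.6143 servings → $3.56.
Cheapest feasible corner: $2.57.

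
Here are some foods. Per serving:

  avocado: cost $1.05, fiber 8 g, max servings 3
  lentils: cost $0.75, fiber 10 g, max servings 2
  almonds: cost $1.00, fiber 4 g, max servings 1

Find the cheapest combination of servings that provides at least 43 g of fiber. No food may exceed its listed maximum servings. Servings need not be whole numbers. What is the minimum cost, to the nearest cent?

$4.52

Cost per g of fiber: lentils $0.0750, avocado $0.1313, almonds $0.2500.
Take 2 servings of lentils: +20.0 g fiber for $1.50 (total $1.50, still need 23.0 g).
Take 2.875 servings of avocado: +23.0 g fiber for $3.02 (total $4.52, still need 0.0 g).
Filling from the cheapest source first is optimal under one linear minimum: $4.52.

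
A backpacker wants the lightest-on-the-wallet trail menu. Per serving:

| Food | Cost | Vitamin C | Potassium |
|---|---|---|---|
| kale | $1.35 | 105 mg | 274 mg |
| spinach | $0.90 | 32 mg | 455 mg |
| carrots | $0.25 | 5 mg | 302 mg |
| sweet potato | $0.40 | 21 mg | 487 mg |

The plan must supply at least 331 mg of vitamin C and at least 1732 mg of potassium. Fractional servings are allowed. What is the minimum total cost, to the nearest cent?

$4.52

Minimising a linear cost over {vitamin C ≥ 331, potassium ≥ 1732, servings ≥ 0} — the optimum is at a vertex, using one or two foods.
kale only: max(331/105, 1732/274) = 6.321 servings → $8.53.
spinach only: max(331/32, 1732/455) = 10.34 servings → $9.31.
carrots only: max(331/5, 1732/302) = 66.2 servings → $16.55.
sweet potato only: max(331/21, 1732/487) = 15.76 servings → $6.30.
kale + spinach with both tight: 2.44 servings and 2.337 servings → $5.40.
kale + carrots with both tight: 3.009 servings and 3.005 servings → $4.81.
kale + sweet potato with both tight: 2.751 servings and 2.009 servings → $4.52.
spinach + carrots: the both-tight solution has a negative serving — not a feasible corner.
spinach + sweet potato: intersection lies outside the first quadrant.
carrots + sweet potato: intersection lies outside the first quadrant.
So the least-cost plan costs $4.52.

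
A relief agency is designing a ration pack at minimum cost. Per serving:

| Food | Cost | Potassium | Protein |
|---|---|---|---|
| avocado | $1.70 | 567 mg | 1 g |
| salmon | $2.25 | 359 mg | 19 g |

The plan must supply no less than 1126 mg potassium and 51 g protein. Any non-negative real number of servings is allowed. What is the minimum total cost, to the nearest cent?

Compare the cost at each extreme point of the feasible region.
avocado only: max(1126/567, 51/1) = 51 servings → $86.70.
salmon only: max(1126/359, 51/19) = 3.136 servings → $7.06.
avocado + salmon with both tight: 0.2962 servings and 2.669 servings → $6.51.
The minimum over all feasible corners is $6.51.

$6.51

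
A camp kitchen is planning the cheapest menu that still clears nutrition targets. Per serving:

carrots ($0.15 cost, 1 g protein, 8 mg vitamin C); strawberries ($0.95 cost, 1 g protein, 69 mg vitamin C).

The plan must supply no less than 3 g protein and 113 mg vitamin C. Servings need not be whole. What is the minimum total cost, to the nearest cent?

Compare the cost at each extreme point of the feasible region.
carrots only: max(3/1, 113/8) = 14.12 servings → $2.12.
strawberries only: max(3/1, 113/69) = 3 servings → $2.85.
carrots + strawberries with both tight: 1.541 servings and 1.459 servings → $1.62.
So the least-cost plan costs $1.62.

$1.62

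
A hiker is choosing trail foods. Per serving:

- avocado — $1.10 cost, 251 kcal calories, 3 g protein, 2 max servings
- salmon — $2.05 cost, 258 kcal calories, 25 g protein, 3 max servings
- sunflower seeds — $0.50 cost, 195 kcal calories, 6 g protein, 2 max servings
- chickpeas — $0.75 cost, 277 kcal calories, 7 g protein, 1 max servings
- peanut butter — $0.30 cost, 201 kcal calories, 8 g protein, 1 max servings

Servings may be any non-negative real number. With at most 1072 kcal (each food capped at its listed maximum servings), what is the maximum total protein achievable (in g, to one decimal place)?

Protein per kcal: salmon 0.0969, peanut butter 0.0398, sunflower seeds 0.03077, chickpeas 0.02527, avocado 0.01195.
Take 3 servings of salmon: uses 774 kcal, +75.0 g protein (running total 75.0 g).
Take 1 serving of peanut butter: uses 201 kcal, +8.0 g protein (running total 83.0 g).
Take 0.4974 servings of sunflower seeds: uses 97 kcal, +3.0 g protein (running total 86.0 g).
Greedy by best ratio exhausts the calories allowance optimally: 86.0 g.

86.0 g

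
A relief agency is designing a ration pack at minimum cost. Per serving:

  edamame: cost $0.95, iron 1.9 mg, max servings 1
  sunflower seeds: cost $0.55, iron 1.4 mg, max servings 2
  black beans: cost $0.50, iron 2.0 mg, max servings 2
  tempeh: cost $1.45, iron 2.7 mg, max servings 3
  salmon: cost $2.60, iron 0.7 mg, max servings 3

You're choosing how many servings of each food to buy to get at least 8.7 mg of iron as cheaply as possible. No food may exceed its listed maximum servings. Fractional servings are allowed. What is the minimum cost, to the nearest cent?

$3.05

Cost per mg of iron: black beans $0.2500, sunflower seeds $0.3929, edamame $0.5000, tempeh $0.5370, salmon $3.7143.
Take 2 servings of black beans: +4.0 mg iron for $1.00 (total $1.00, still need 4.7 mg).
Take 2 servings of sunflower seeds: +2.8 mg iron for $1.10 (total $2.10, still need 1.9 mg).
Take 1 serving of edamame: +1.9 mg iron for $0.95 (total $3.05, still need 0.0 mg).
Filling from the cheapest source first is optimal under one linear minimum: $3.05.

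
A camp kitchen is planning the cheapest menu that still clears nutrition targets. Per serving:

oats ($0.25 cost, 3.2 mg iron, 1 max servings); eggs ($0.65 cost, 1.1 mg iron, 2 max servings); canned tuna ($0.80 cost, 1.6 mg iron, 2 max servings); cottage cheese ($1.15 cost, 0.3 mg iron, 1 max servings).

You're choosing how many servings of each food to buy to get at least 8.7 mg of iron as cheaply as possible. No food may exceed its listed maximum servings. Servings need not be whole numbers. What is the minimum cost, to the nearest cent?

Cost per mg of iron: oats $0.0781, canned tuna $0.5000, eggs $0.5909, cottage cheese $3.8333.
Take 1 serving of oats: +3.2 mg iron for $0.25 (total $0.25, still need 5.5 mg).
Take 2 servings of canned tuna: +3.2 mg iron for $1.60 (total $1.85, still need 2.3 mg).
Take 2 servings of eggs: +2.2 mg iron for $1.30 (total $3.15, still need 0.1 mg).
Take 0.3333 servings of cottage cheese: +0.1 mg iron for $0.38 (total $3.53, still need 0.0 mg).
Filling from the cheapest source first is optimal under one linear minimum: $3.53.

$3.53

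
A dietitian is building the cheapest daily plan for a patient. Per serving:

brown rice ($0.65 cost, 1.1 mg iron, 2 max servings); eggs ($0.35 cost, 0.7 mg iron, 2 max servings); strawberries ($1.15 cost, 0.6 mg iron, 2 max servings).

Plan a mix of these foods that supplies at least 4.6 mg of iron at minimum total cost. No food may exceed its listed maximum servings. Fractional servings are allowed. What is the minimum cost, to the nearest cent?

$3.92

Cost per mg of iron: eggs $0.5000, brown rice $0.5909, strawberries $1.9167.
Take 2 servings of eggs: +1.4 mg iron for $0.70 (total $0.70, still need 3.2 mg).
Take 2 servings of brown rice: +2.2 mg iron for $1.30 (total $2.00, still need 1.0 mg).
Take 1.667 servings of strawberries: +1.0 mg iron for $1.92 (total $3.92, still need 0.0 mg).
Greedy by cheapest-per-mg is optimal for a single linear constraint, so the minimum cost is $3.92.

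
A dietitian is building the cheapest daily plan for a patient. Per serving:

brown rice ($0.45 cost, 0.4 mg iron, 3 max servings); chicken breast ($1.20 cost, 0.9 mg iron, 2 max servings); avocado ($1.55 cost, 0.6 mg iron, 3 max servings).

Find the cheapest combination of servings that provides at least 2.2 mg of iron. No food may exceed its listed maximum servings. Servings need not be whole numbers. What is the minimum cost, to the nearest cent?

Cost per mg of iron: brown rice $1.1250, chicken breast $1.3333, avocado $2.5833.
Take 3 servings of brown rice: +1.2 mg iron for $1.35 (total $1.35, still need 1.0 mg).
Take 1.111 servings of chicken breast: +1.0 mg iron for $1.33 (total $2.68, still need 0.0 mg).
Greedy by cheapest-per-mg is optimal for a single linear constraint, so the minimum cost is $2.68.

$2.68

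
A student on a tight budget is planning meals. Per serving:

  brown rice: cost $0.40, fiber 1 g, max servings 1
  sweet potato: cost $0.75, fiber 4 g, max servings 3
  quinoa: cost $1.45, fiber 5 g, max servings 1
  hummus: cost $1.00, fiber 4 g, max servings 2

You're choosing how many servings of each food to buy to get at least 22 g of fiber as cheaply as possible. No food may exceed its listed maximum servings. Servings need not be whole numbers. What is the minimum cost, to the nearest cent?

Cost per g of fiber: sweet potato $0.1875, hummus $0.2500, quinoa $0.2900, brown rice $0.4000.
Take 3 servings of sweet potato: +12.0 g fiber for $2.25 (total $2.25, still need 10.0 g).
Take 2 servings of hummus: +8.0 g fiber for $2.00 (total $4.25, still need 2.0 g).
Take 0.4 servings of quinoa: +2.0 g fiber for $0.58 (total $4.83, still need 0.0 g).
Greedy by cheapest-per-g is optimal for a single linear constraint, so the minimum cost is $4.83.

$4.83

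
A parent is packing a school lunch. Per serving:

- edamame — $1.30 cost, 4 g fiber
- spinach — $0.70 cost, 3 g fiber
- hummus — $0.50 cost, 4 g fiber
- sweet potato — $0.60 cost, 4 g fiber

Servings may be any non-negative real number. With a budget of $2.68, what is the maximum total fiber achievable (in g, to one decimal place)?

21.4 g

Fiber per dollar: hummus 8, sweet potato 6.667, spinach 4.286, edamame 3.077.
With no serving limits, spend the whole cost allowance on hummus: $2.68 / $0.50 × 4 g = 21.4 g.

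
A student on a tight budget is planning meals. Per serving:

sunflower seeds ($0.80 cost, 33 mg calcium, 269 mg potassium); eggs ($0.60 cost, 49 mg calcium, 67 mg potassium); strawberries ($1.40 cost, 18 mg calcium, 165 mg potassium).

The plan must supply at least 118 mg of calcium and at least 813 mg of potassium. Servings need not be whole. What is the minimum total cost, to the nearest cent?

Two binding constraints pin down two serving amounts, so the optimal mix uses at most two foods. The candidates are each food alone (scaled to the tighter of calcium/potassium) and each pair with both constraints tight.
sunflower seeds only: max(118/33, 813/269) = 3.576 servings → $2.86.
eggs only: max(118/49, 813/67) = 12.13 servings → $7.28.
strawberries only: max(118/18, 813/165) = 6.556 servings → $9.18.
sunflower seeds + eggs with both tight: 2.911 servings and 0.4479 servings → $2.60.
sunflower seeds + strawberries: the both-tight solution has a negative serving — not a feasible corner.
eggs + strawberries with both tight: 0.703 servings and 4.642 servings → $6.92.
So the least-cost plan costs $2.60.

$2.60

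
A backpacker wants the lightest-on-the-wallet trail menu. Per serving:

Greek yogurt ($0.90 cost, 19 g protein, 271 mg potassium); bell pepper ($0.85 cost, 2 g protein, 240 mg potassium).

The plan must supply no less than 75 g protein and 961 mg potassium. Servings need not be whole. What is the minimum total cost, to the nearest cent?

$3.55

Greek yogurt only: max(75/19, 961/271) = 3.947 servings → $3.55.
bell pepper only: max(75/2, 961/240) = 37.5 servings → $31.88.
Greek yogurt + bell pepper with both targets exact would need a negative amount; discard.
So the least-cost plan costs $3.55.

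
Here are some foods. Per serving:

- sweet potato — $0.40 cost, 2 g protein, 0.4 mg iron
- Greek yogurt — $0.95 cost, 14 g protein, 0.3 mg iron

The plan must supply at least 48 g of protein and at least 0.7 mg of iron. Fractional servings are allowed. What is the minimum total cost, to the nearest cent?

The cheapest plan sits at a corner of the feasible region — with two constraints it uses at most two foods.
sweet potato only: max(48/2, 0.7/0.4) = 24 servings → $9.60.
Greek yogurt only: max(48/14, 0.7/0.3) = 3.429 servings → $3.26.
sweet potato + Greek yogurt: the both-tight solution has a negative serving — not a feasible corner.
So the least-cost plan costs $3.26.

$3.26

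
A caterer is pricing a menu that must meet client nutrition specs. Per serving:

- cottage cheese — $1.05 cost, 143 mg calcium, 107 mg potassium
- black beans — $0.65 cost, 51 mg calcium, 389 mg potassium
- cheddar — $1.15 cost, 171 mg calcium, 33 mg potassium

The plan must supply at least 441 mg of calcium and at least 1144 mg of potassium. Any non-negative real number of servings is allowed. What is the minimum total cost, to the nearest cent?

$3.82

Check every corner: each single food scaled to meet both minima, and each pair solved so both constraints bind.
cottage cheese only: max(441/143, 1144/107) = 10.69 servings → $11.23.
black beans only: max(441/51, 1144/389) = 8.647 servings → $5.62.
cheddar only: max(441/171, 1144/33) = 34.67 servings → $39.87.
cottage cheese + black beans with both tight: 2.256 servings and 2.32 servings → $3.88.
cottage cheese + cheddar with both targets exact would need a negative amount; discard.
black beans + cheddar with both tight: 2.793 servings and 1.746 servings → $3.82.
Cheapest feasible corner: $3.82.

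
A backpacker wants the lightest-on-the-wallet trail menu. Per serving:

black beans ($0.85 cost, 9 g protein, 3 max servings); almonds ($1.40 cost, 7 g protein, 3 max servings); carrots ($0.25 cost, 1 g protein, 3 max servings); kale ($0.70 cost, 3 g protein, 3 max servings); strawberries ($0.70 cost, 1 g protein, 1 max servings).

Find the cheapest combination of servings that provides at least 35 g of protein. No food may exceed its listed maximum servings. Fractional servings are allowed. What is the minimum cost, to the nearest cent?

$4.15

Cost per g of protein: black beans $0.0944, almonds $0.2000, kale $0.2333, carrots $0.2500, strawberries $0.7000.
Take 3 servings of black beans: +27.0 g protein for $2.55 (total $2.55, still need 8.0 g).
Take 1.143 servings of almonds: +8.0 g protein for $1.60 (total $4.15, still need 0.0 g).
Greedy by cheapest-per-g is optimal for a single linear constraint, so the minimum cost is $4.15.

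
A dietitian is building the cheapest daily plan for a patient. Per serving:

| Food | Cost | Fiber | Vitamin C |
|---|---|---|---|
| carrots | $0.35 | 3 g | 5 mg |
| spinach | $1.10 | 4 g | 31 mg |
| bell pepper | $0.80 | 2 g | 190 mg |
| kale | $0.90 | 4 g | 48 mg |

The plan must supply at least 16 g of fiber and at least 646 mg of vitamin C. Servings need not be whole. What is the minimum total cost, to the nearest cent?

For a min-cost LP with two ≥-constraints, a basic feasible solution has at most two positive variables.
carrots only: max(16/3, 646/5) = 129.2 servings → $45.22.
spinach only: max(16/4, 646/31) = 20.84 servings → $22.92.
bell pepper only: max(16/2, 646/190) = 8 servings → $6.40.
kale only: max(16/4, 646/48) = 13.46 servings → $12.11.
carrots + spinach: the both-tight solution has a negative serving — not a feasible corner.
carrots + bell pepper with both tight: 3.121 servings and 3.318 servings → $3.75.
carrots + kale: intersection lies outside the first quadrant.
spinach + bell pepper with both tight: 2.504 servings and 2.991 servings → $5.15.
spinach + kale: intersection lies outside the first quadrant.
bell pepper + kale with both tight: 2.735 servings and 2.633 servings → $4.56.
The minimum over all feasible corners is $3.75.

$3.75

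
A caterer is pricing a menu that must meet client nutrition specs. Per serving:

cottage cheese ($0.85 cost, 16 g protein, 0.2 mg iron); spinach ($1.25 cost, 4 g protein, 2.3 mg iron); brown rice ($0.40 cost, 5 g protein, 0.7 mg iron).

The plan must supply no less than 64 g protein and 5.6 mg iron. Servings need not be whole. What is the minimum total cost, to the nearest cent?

$4.41

Compare the cost at each extreme point of the feasible region.
cottage cheese only: max(64/16, 5.6/0.2) = 28 servings → $23.80.
spinach only: max(64/4, 5.6/2.3) = 16 servings → $20.00.
brown rice only: max(64/5, 5.6/0.7) = 12.8 servings → $5.12.
cottage cheese + spinach with both tight: 3.467 servings and 2.133 servings → $5.61.
cottage cheese + brown rice with both tight: 1.647 servings and 7.529 servings → $4.41.
spinach + brown rice with both targets exact would need a negative amount; discard.
Cheapest feasible corner: $4.41.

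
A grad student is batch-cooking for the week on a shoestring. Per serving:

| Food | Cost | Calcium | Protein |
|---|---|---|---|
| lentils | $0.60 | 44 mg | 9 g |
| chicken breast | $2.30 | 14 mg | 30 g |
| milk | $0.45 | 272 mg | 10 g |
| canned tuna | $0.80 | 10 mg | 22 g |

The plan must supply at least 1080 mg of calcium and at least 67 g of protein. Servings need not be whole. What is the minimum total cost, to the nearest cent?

lentils only: max(1080/44, 67/9) = 24.55 servings → $14.73.
chicken breast only: max(1080/14, 67/30) = 77.14 servings → $177.43.
milk only: max(1080/272, 67/10) = 6.7 servings → $3.02.
canned tuna only: max(1080/10, 67/22) = 108 servings → $86.40.
lentils + chicken breast: intersection lies outside the first quadrant.
lentils + milk with both tight: 3.697 servings and 3.373 servings → $3.74.
lentils + canned tuna: intersection lies outside the first quadrant.
chicken breast + milk with both tight: 0.9257 servings and 3.923 servings → $3.89.
chicken breast + canned tuna: the both-tight solution has a negative serving — not a feasible corner.
milk + canned tuna with both tight: 3.924 servings and 1.262 servings → $2.78.
So the least-cost plan costs $2.78.

$2.78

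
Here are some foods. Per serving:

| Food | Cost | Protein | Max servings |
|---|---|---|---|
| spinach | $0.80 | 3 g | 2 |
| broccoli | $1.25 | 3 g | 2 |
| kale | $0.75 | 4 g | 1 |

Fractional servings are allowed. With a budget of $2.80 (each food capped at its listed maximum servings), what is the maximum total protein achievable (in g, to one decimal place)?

Protein per dollar: kale 5.333, spinach 3.75, broccoli 2.4.
Take 1 serving of kale: spends $0.75, +4.0 g protein (running total 4.0 g).
Take 2 servings of spinach: spends $1.60, +6.0 g protein (running total 10.0 g).
Take 0.36 servings of broccoli: spends $0.45, +1.1 g protein (running total 11.1 g).
Greedy by best ratio exhausts the cost allowance optimally: 11.1 g.

11.1 g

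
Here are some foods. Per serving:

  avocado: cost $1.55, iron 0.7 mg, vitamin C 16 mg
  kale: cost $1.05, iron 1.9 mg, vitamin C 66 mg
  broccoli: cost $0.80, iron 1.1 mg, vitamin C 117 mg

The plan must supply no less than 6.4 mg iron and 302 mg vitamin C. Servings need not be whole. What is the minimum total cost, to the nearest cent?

With two linear requirements the optimum uses one or two foods; enumerate the corners.
avocado only: max(6.4/0.7, 302/16) = 18.88 servings → $29.26.
kale only: max(6.4/1.9, 302/66) = 4.576 servings → $4.80.
broccoli only: max(6.4/1.1, 302/117) = 5.818 servings → $4.65.
avocado + kale: the both-tight solution has a negative serving — not a feasible corner.
avocado + broccoli with both tight: 6.479 servings and 1.695 servings → $11.40.
kale + broccoli with both tight: 2.783 servings and 1.011 servings → $3.73.
So the least-cost plan costs $3.73.

$3.73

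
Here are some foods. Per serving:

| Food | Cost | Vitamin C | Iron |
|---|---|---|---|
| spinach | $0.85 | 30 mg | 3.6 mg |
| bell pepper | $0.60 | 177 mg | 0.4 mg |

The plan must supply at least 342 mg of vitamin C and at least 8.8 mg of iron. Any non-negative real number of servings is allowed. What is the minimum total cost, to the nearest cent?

$2.86

For a min-cost LP with two ≥-constraints, a basic feasible solution has at most two positive variables.
spinach only: max(342/30, 8.8/3.6) = 11.4 servings → $9.69.
bell pepper only: max(342/177, 8.8/0.4) = 22 servings → $13.20.
spinach + bell pepper with both tight: 2.273 servings and 1.547 servings → $2.86.
The minimum over all feasible corners is $2.86.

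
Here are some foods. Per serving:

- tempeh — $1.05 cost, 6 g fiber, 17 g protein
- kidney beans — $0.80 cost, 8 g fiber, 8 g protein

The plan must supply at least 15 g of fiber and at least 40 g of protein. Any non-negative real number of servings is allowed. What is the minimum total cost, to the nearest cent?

An LP optimum is at a vertex; with two nutrient constraints at most two foods are used. Check each candidate.
tempeh only: max(15/6, 40/17) = 2.5 servings → $2.62.
kidney beans only: max(15/8, 40/8) = 5 servings → $4.00.
tempeh + kidney beans with both tight: 2.273 servings and 0.1705 servings → $2.52.
The minimum over all feasible corners is $2.52.

$2.52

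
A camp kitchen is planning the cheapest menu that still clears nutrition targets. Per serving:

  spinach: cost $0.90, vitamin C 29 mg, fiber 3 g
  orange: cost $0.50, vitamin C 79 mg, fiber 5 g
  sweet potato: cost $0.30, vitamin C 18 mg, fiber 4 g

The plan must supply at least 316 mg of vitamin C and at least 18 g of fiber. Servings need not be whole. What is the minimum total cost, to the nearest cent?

$2.00

With two linear requirements the optimum uses one or two foods; enumerate the corners.
spinach only: max(316/29, 18/3) = 10.9 servings → $9.81.
orange only: max(316/79, 18/5) = 4 servings → $2.00.
sweet potato only: max(316/18, 18/4) = 17.56 servings → $5.27.
spinach + orange: intersection lies outside the first quadrant.
spinach + sweet potato: the both-tight solution has a negative serving — not a feasible corner.
orange + sweet potato with both targets exact would need a negative amount; discard.
So the least-cost plan costs $2.00.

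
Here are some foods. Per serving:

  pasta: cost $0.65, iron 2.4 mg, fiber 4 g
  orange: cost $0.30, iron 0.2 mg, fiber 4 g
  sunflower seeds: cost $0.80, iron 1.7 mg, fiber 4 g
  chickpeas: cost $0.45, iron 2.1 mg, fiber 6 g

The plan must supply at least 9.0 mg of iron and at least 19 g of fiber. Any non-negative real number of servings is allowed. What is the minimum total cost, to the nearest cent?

$1.93

pasta only: max(9.0/2.4, 19/4) = 4.75 servings → $3.09.
orange only: max(9.0/0.2, 19/4) = 45 servings → $13.50.
sunflower seeds only: max(9.0/1.7, 19/4) = 5.294 servings → $4.24.
chickpeas only: max(9.0/2.1, 19/6) = 4.286 servings → $1.93.
pasta + orange with both tight: 3.659 servings and 1.091 servings → $2.71.
pasta + sunflower seeds with both tight: 1.321 servings and 3.429 servings → $3.60.
pasta + chickpeas with both tight: 2.35 servings and 1.6 servings → $2.25.
orange + sunflower seeds with both targets exact would need a negative amount; discard.
orange + chickpeas with both targets exact would need a negative amount; discard.
sunflower seeds + chickpeas: the both-tight solution has a negative serving — not a feasible corner.
The minimum over all feasible corners is $1.93.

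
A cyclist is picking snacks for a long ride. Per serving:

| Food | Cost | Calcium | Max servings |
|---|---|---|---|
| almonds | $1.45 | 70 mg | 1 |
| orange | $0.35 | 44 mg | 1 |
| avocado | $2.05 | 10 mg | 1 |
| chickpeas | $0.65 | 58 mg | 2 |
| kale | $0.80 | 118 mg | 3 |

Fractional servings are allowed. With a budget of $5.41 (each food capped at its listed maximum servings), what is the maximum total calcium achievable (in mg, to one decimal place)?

579.7 mg

Calcium per dollar: kale 147.5, orange 125.7, chickpeas 89.23, almonds 48.28, avocado 4.878.
Take 3 servings of kale: spends $2.40, +354.0 mg calcium (running total 354.0 mg).
Take 1 serving of orange: spends $0.35, +44.0 mg calcium (running total 398.0 mg).
Take 2 servings of chickpeas: spends $1.30, +116.0 mg calcium (running total 514.0 mg).
Take 0.9379 servings of almonds: spends $1.36, +65.7 mg calcium (running total 579.7 mg).
Greedy by best ratio exhausts the cost allowance optimally: 579.7 mg.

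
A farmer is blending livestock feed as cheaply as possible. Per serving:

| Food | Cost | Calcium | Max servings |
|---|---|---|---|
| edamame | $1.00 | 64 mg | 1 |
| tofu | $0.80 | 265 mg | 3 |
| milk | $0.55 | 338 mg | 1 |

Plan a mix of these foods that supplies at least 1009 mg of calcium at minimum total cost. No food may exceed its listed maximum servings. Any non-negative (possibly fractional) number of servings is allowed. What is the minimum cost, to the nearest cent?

Cost per mg of calcium: milk $0.0016, tofu $0.0030, edamame $0.0156.
Take 1 serving of milk: +338.0 mg calcium for $0.55 (total $0.55, still need 671.0 mg).
Take 2.532 servings of tofu: +671.0 mg calcium for $2.03 (total $2.58, still need 0.0 mg).
Filling from the cheapest source first is optimal under one linear minimum: $2.58.

$2.58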